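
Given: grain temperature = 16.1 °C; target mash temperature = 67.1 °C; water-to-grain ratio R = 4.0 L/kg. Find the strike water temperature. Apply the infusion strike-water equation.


T_strike = (0.41/R)·(T_mash − T_grain) + T_mash
T_strike = (0.41/4.0)·(67.1 − 16.1) + 67.1

72.3275 °C


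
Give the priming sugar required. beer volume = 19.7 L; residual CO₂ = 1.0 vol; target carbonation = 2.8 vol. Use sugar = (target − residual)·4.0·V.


sugar = (2.8 − 1.0)·4.0·19.7

141.8400 g


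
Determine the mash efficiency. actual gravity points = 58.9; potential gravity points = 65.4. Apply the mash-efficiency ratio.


efficiency = actual / potential × 100
efficiency = 58.9 / 65.4 × 100

90.0612 %


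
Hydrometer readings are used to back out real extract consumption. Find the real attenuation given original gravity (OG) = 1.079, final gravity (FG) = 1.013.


AA = (OG−FG)/(OG−1)·100;  RA = AA·0.8192
AA = (1.079 − 1.013)/(1.079 − 1)·100 = 83.5443
RA = 83.5443·0.8192

68.4395 %


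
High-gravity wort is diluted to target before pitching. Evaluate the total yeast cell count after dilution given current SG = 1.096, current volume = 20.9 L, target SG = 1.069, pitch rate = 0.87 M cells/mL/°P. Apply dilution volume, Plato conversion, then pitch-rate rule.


V_w = V·((SG_c−1)/(SG_t−1)−1);  °P = 259 − 259/SG_t;  cells = rate·(V+V_w)·°P
V_w = 20.9·((1.096−1)/(1.069−1)−1) = 8.1783
V_final = 20.9 + 8.1783 = 29.0783
°P = 259 − 259/1.069 = 16.7175
cells = 0.87·29.0783·16.7175

422.9206 billion cells


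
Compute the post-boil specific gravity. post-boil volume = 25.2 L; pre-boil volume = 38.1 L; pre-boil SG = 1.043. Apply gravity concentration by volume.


SG_post = 1 + (SG_pre − 1)·V_pre/V_post
pts_pre = (1.043 − 1)·1000 = 43.0000
pts_post = 43.0000·38.1/25.2 = 65.0119
SG_post = 1 + 65.0119/1000

1.0650


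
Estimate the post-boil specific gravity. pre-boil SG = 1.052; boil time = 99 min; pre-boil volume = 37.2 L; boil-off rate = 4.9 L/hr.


V_post = V_pre − rate·(t/60);  SG_post = 1 + (SG_pre−1)·V_pre/V_post
V_post = 37.2 − 4.9·(99/60) = 29.1150
SG_post = 1 + (1.052 − 1)·37.2/29.1150

1.0664


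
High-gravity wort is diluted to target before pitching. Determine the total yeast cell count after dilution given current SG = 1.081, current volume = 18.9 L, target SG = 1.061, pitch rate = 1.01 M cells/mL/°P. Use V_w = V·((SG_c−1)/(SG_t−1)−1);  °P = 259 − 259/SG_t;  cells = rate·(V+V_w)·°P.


V_w = 18.9·((1.081−1)/(1.061−1)−1) = 6.1967
V_final = 18.9 + 6.1967 = 25.0967
°P = 259 − 259/1.061 = 14.8907
cells = 1.01·25.0967·14.8907

377.4440 billion cells


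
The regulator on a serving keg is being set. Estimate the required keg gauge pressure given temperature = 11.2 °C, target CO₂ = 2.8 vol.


psi = vols/(0.01821 + 0.09011·e^(−0.04·T)) − 14.695
psi = 2.8/(0.01821 + 0.09011·e^(−0.04·11.2)) − 14.695

22.2532 psi


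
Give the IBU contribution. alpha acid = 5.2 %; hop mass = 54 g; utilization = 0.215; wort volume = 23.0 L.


IBU = (α/100)·mass·U·1000 / V
IBU = (5.2/100)·54·0.215·1000 / 23.0

26.2487 IBU


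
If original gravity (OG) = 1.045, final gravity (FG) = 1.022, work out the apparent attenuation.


AA = (OG − FG)/(OG − 1) · 100
AA = (1.045 − 1.022)/(1.045 − 1) · 100

51.1111 %


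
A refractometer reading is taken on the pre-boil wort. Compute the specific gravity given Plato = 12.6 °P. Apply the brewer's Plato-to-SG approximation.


SG = 259/(259 − P)
SG = 259/(259 − 12.6)

1.0511


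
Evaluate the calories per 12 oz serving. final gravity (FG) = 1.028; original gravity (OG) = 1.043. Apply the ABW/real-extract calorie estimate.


ABW = (OG−FG)·131.25·0.79/FG;  °P = 259 − 259/SG (for OG→OE and FG→AE);  RE = 0.1808·OE + 0.8192·AE;  Cal = (6.9·ABW + 4·(RE−0.1))·FG·3.55
ABW = (1.043 − 1.028)·131.25·0.79/1.028 = 1.5129
OE = 259 − 259/1.043 = 10.6779 °P
AE = 259 − 259/1.028 = 7.0545 °P
RE = 0.1808·10.6779 + 0.8192·7.0545 = 7.7096 °P
Cal = (6.9·1.5129 + 4·(7.7096−0.1))·1.028·3.55

149.1790 kcal


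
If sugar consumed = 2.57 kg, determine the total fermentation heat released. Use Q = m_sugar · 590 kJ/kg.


Q = 2.57 · 590

1516.3000 kJ


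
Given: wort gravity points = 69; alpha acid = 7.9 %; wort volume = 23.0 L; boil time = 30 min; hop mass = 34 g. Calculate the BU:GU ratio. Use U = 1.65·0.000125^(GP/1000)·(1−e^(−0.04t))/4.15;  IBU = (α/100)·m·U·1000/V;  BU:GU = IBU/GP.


U = 1.65·0.000125^(69/1000)·(1−e^(−0.04·30))/4.15 = 0.1494
IBU = (7.9/100)·34·0.1494·1000/23.0 = 17.4525
BU:GU = 17.4525/69

0.2529


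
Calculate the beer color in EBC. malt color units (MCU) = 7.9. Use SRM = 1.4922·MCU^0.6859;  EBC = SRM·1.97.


SRM = 1.4922·7.9^0.6859 = 6.1590
EBC = 6.1590·1.97

12.1332 EBC


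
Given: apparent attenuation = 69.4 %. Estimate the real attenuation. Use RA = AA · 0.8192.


RA = 69.4 · 0.8192

56.8525 %


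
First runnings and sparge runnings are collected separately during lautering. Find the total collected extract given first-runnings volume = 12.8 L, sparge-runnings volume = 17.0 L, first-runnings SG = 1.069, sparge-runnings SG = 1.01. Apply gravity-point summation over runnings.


total = Σ (SG_i − 1)·1000·V_i
first = (1.069 − 1)·1000·12.8 = 883.2000
sparge = (1.01 − 1)·1000·17.0 = 170.0000
total = 883.2000 + 170.0000

1053.2000 gravity·L


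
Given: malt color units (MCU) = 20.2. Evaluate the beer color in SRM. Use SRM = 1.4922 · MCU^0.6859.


SRM = 1.4922 · 20.2^0.6859

11.7265 SRM


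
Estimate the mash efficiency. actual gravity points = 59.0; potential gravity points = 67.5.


efficiency = actual / potential × 100
efficiency = 59.0 / 67.5 × 100

87.4074 %


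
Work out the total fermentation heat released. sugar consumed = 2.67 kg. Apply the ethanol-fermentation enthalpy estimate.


Q = m_sugar · 590 kJ/kg
Q = 2.67 · 590

1575.3000 kJ


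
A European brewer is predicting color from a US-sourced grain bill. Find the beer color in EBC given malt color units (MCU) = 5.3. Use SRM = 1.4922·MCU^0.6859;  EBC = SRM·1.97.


SRM = 1.4922·5.3^0.6859 = 4.6839
EBC = 4.6839·1.97

9.2273 EBC


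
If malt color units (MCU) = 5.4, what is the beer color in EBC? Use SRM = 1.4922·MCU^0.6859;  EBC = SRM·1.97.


SRM = 1.4922·5.4^0.6859 = 4.7443
EBC = 4.7443·1.97

9.3464 EBC


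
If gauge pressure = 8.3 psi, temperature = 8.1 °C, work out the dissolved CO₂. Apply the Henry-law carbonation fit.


vols = (P + 14.695)·(0.01821 + 0.09011·e^(−0.04·T))
vols = (8.3 + 14.695)·(0.01821 + 0.09011·e^(−0.04·8.1))

1.9174 volumes


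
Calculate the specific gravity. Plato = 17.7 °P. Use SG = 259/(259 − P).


SG = 259/(259 − 17.7)

1.0734


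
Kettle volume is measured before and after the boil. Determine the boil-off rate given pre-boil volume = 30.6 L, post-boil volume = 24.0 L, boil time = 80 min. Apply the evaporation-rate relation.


rate = (V_pre − V_post) / (t_min/60)
rate = (30.6 − 24.0) / (80/60)

4.9500 L/hr


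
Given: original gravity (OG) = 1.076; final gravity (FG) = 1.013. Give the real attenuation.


AA = (OG−FG)/(OG−1)·100;  RA = AA·0.8192
AA = (1.076 − 1.013)/(1.076 − 1)·100 = 82.8947
RA = 82.8947·0.8192

67.9074 %


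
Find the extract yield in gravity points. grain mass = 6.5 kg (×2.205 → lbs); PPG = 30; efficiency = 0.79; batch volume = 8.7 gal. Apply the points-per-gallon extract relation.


points = lbs × PPG × eff / vol
lbs = 6.5 × 2.205 = 14.3325
points = 14.3325 × 30 × 0.79 / 8.7

39.0437 points


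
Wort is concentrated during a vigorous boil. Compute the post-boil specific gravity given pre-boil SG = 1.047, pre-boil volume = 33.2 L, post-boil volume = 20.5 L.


SG_post = 1 + (SG_pre − 1)·V_pre/V_post
pts_pre = (1.047 − 1)·1000 = 47.0000
pts_post = 47.0000·33.2/20.5 = 76.1171
SG_post = 1 + 76.1171/1000

1.0761


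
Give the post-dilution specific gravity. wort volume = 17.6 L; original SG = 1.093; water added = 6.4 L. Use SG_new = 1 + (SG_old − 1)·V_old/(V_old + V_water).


pts = (1.093 − 1)·1000·17.6/(17.6 + 6.4) = 68.2000
SG_new = 1 + 68.2000/1000

1.0682


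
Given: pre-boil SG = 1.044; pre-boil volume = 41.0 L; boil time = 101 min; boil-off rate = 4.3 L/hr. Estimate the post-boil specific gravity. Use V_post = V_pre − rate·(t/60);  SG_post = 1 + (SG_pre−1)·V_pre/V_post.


V_post = 41.0 − 4.3·(101/60) = 33.7617
SG_post = 1 + (1.044 − 1)·41.0/33.7617

1.0534


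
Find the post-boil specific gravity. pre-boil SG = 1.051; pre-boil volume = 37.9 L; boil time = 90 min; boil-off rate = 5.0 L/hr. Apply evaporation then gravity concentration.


V_post = V_pre − rate·(t/60);  SG_post = 1 + (SG_pre−1)·V_pre/V_post
V_post = 37.9 − 5.0·(90/60) = 30.4000
SG_post = 1 + (1.051 − 1)·37.9/30.4000

1.0636


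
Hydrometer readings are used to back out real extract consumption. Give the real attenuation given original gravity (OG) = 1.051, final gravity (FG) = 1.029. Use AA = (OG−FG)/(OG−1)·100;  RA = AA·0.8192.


AA = (1.051 − 1.029)/(1.051 − 1)·100 = 43.1373
RA = 43.1373·0.8192

35.3380 %


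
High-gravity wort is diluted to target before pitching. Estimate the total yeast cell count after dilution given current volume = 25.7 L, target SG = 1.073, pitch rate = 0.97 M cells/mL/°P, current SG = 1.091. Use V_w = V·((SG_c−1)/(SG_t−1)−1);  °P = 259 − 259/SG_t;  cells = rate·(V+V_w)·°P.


V_w = 25.7·((1.091−1)/(1.073−1)−1) = 6.3370
V_final = 25.7 + 6.3370 = 32.0370
°P = 259 − 259/1.073 = 17.6207
cells = 0.97·32.0370·17.6207

547.5784 billion cells


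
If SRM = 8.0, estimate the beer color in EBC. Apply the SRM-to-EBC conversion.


EBC = SRM · 1.97
EBC = 8.0 · 1.97

15.7600 EBC


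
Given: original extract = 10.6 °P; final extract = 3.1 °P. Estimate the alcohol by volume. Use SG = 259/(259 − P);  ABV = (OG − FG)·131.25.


OG = 259/(259 − 10.6) = 1.0427
FG = 259/(259 − 3.1) = 1.0121
ABV = (1.0427 − 1.0121)·131.25

4.0109 % ABV


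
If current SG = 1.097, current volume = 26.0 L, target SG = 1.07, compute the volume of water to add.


V_water = V·((SG_curr − 1)/(SG_target − 1) − 1)
V_water = 26.0·((1.097 − 1)/(1.07 − 1) − 1)

10.0286 L


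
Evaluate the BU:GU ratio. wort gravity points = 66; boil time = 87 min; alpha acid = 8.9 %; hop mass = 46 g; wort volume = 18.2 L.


U = 1.65·0.000125^(GP/1000)·(1−e^(−0.04t))/4.15;  IBU = (α/100)·m·U·1000/V;  BU:GU = IBU/GP
U = 1.65·0.000125^(66/1000)·(1−e^(−0.04·87))/4.15 = 0.2129
IBU = (8.9/100)·46·0.2129·1000/18.2 = 47.8981
BU:GU = 47.8981/66

0.7257


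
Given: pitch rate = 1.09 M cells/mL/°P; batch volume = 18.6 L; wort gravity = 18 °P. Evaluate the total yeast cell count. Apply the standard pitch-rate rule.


cells (billions) = rate · V_L · °P
cells = 1.09 · 18.6 · 18

364.9320 billion cells


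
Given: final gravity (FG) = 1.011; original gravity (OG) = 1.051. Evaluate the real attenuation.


AA = (OG−FG)/(OG−1)·100;  RA = AA·0.8192
AA = (1.051 − 1.011)/(1.051 − 1)·100 = 78.4314
RA = 78.4314·0.8192

64.2510 %


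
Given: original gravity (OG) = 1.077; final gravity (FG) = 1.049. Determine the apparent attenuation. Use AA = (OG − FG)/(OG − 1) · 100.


AA = (1.077 − 1.049)/(1.077 − 1) · 100

36.3636 %


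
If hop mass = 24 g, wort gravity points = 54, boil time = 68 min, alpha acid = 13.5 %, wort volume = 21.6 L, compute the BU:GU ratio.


U = 1.65·0.000125^(GP/1000)·(1−e^(−0.04t))/4.15;  IBU = (α/100)·m·U·1000/V;  BU:GU = IBU/GP
U = 1.65·0.000125^(54/1000)·(1−e^(−0.04·68))/4.15 = 0.2286
IBU = (13.5/100)·24·0.2286·1000/21.6 = 34.2898
BU:GU = 34.2898/54

0.6350


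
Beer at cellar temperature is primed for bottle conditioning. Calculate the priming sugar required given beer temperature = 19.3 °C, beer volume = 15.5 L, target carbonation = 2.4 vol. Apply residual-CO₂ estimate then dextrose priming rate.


residual = 14.695·(0.01821 + 0.09011·e^(−0.04·T));  sugar = (target − residual)·4.0·V
residual = 14.695·(0.01821 + 0.09011·e^(−0.04·19.3)) = 0.8795
sugar = (2.4 − 0.8795)·4.0·15.5

94.2724 g


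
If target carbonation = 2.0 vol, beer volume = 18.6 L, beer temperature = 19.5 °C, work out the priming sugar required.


residual = 14.695·(0.01821 + 0.09011·e^(−0.04·T));  sugar = (target − residual)·4.0·V
residual = 14.695·(0.01821 + 0.09011·e^(−0.04·19.5)) = 0.8746
sugar = (2.0 − 0.8746)·4.0·18.6

83.7296 g


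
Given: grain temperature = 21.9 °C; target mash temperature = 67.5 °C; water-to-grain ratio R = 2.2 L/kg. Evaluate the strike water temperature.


T_strike = (0.41/R)·(T_mash − T_grain) + T_mash
T_strike = (0.41/2.2)·(67.5 − 21.9) + 67.5

75.9982 °C


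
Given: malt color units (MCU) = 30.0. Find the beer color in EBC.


SRM = 1.4922·MCU^0.6859;  EBC = SRM·1.97
SRM = 1.4922·30.0^0.6859 = 15.3810
EBC = 15.3810·1.97

30.3006 EBC


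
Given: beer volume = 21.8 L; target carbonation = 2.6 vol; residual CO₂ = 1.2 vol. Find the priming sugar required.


sugar = (target − residual)·4.0·V
sugar = (2.6 − 1.2)·4.0·21.8

122.0800 g


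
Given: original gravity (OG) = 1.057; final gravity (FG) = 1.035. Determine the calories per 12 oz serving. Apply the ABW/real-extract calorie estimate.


ABW = (OG−FG)·131.25·0.79/FG;  °P = 259 − 259/SG (for OG→OE and FG→AE);  RE = 0.1808·OE + 0.8192·AE;  Cal = (6.9·ABW + 4·(RE−0.1))·FG·3.55
ABW = (1.057 − 1.035)·131.25·0.79/1.035 = 2.2040
OE = 259 − 259/1.057 = 13.9669 °P
AE = 259 − 259/1.035 = 8.7585 °P
RE = 0.1808·13.9669 + 0.8192·8.7585 = 9.7001 °P
Cal = (6.9·2.2040 + 4·(9.7001−0.1))·1.035·3.55

196.9694 kcal


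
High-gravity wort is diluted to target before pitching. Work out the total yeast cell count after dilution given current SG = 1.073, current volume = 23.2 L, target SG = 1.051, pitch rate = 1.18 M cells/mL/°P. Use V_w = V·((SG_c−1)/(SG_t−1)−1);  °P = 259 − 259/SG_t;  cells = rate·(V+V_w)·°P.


V_w = 23.2·((1.073−1)/(1.051−1)−1) = 10.0078
V_final = 23.2 + 10.0078 = 33.2078
°P = 259 − 259/1.051 = 12.5680
cells = 1.18·33.2078·12.5680

492.4815 billion cells


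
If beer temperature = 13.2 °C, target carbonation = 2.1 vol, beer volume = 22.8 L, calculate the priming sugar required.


residual = 14.695·(0.01821 + 0.09011·e^(−0.04·T));  sugar = (target − residual)·4.0·V
residual = 14.695·(0.01821 + 0.09011·e^(−0.04·13.2)) = 1.0486
sugar = (2.1 − 1.0486)·4.0·22.8

95.8907 g


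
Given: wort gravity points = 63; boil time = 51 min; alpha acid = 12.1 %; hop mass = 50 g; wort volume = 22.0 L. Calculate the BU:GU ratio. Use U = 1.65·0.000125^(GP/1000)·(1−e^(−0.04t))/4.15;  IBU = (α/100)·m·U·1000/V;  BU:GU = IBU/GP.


U = 1.65·0.000125^(63/1000)·(1−e^(−0.04·51))/4.15 = 0.1964
IBU = (12.1/100)·50·0.1964·1000/22.0 = 53.9981
BU:GU = 53.9981/63

0.8571


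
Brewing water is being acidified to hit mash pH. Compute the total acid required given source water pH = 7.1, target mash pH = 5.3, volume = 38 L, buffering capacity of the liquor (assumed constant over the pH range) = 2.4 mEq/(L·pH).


acid = buffering capacity · (pH_source − pH_target) · V
acid = 2.4 · (7.1 − 5.3) · 38

164.1600 mEq


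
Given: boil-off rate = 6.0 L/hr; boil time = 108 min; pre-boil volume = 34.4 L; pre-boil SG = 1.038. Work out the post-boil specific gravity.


V_post = V_pre − rate·(t/60);  SG_post = 1 + (SG_pre−1)·V_pre/V_post
V_post = 34.4 − 6.0·(108/60) = 23.6000
SG_post = 1 + (1.038 − 1)·34.4/23.6000

1.0554


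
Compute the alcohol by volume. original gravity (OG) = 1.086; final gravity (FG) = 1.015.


ABV = (OG − FG) · 131.25
ABV = (1.086 − 1.015) · 131.25

9.3188 % ABV


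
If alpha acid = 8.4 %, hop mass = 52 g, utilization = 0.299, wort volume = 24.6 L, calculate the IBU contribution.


IBU = (α/100)·mass·U·1000 / V
IBU = (8.4/100)·52·0.299·1000 / 24.6

53.0907 IBU


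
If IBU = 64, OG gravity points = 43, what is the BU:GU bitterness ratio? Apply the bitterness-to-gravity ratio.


BU:GU = IBU / OG_points
BU:GU = 64 / 43

1.4884


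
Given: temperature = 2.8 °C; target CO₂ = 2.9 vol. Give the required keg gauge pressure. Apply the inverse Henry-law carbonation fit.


psi = vols/(0.01821 + 0.09011·e^(−0.04·T)) − 14.695
psi = 2.9/(0.01821 + 0.09011·e^(−0.04·2.8)) − 14.695

14.6655 psi


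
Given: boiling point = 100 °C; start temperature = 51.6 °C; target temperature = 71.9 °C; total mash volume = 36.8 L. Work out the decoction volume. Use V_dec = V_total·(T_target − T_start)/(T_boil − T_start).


V_dec = 36.8·(71.9 − 51.6)/(100 − 51.6)

15.4347 L


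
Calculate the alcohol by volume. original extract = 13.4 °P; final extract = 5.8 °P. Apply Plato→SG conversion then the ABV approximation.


SG = 259/(259 − P);  ABV = (OG − FG)·131.25
OG = 259/(259 − 13.4) = 1.0546
FG = 259/(259 − 5.8) = 1.0229
ABV = (1.0546 − 1.0229)·131.25

4.1545 % ABV


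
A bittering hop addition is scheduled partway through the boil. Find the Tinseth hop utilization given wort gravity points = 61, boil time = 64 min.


U = 1.65·0.000125^(GP/1000) · (1 − e^(−0.04·t))/4.15
bigness = 1.65·0.000125^(61/1000) = 0.9537
boil_factor = (1 − e^(−0.04·64))/4.15 = 0.2223
U = 0.9537 · 0.2223

0.2120


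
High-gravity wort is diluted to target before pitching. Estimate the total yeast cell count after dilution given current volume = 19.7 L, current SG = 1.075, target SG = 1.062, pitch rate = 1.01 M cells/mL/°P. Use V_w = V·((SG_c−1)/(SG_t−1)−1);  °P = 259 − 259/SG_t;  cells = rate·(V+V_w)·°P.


V_w = 19.7·((1.075−1)/(1.062−1)−1) = 4.1306
V_final = 19.7 + 4.1306 = 23.8306
°P = 259 − 259/1.062 = 15.1205
cells = 1.01·23.8306·15.1205

363.9352 billion cells


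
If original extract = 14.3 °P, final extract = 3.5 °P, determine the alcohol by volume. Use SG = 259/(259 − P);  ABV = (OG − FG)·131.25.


OG = 259/(259 − 14.3) = 1.0584
FG = 259/(259 − 3.5) = 1.0137
ABV = (1.0584 − 1.0137)·131.25

5.8722 % ABV


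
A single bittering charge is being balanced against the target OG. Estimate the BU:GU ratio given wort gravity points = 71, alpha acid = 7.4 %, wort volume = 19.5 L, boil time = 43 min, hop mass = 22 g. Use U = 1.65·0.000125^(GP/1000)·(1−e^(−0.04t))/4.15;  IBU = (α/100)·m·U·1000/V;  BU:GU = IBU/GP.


U = 1.65·0.000125^(71/1000)·(1−e^(−0.04·43))/4.15 = 0.1724
IBU = (7.4/100)·22·0.1724·1000/19.5 = 14.3961
BU:GU = 14.3961/71

0.2028


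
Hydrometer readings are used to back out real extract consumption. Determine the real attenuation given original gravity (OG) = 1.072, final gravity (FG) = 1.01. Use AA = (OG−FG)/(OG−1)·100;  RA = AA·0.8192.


AA = (1.072 − 1.01)/(1.072 − 1)·100 = 86.1111
RA = 86.1111·0.8192

70.5422 %


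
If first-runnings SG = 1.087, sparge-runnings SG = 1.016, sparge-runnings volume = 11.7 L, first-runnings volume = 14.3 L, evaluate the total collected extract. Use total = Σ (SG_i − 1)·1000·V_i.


first = (1.087 − 1)·1000·14.3 = 1244.1000
sparge = (1.016 − 1)·1000·11.7 = 187.2000
total = 1244.1000 + 187.2000

1431.3000 gravity·L


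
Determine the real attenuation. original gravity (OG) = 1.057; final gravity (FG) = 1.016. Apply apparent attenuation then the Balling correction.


AA = (OG−FG)/(OG−1)·100;  RA = AA·0.8192
AA = (1.057 − 1.016)/(1.057 − 1)·100 = 71.9298
RA = 71.9298·0.8192

58.9249 %


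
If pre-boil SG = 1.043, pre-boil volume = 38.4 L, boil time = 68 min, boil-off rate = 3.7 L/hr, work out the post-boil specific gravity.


V_post = V_pre − rate·(t/60);  SG_post = 1 + (SG_pre−1)·V_pre/V_post
V_post = 38.4 − 3.7·(68/60) = 34.2067
SG_post = 1 + (1.043 − 1)·38.4/34.2067

1.0483


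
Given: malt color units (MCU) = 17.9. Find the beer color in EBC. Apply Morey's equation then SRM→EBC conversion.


SRM = 1.4922·MCU^0.6859;  EBC = SRM·1.97
SRM = 1.4922·17.9^0.6859 = 10.7934
EBC = 10.7934·1.97

21.2630 EBC


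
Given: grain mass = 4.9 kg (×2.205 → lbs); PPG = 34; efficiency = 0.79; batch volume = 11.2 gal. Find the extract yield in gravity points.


points = lbs × PPG × eff / vol
lbs = 4.9 × 2.205 = 10.8045
points = 10.8045 × 34 × 0.79 / 11.2

25.9115 points


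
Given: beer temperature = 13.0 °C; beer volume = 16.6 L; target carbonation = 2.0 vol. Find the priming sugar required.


residual = 14.695·(0.01821 + 0.09011·e^(−0.04·T));  sugar = (target − residual)·4.0·V
residual = 14.695·(0.01821 + 0.09011·e^(−0.04·13.0)) = 1.0548
sugar = (2.0 − 1.0548)·4.0·16.6

62.7586 g


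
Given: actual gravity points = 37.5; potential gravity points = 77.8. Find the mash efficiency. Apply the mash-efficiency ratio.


efficiency = actual / potential × 100
efficiency = 37.5 / 77.8 × 100

48.2005 %


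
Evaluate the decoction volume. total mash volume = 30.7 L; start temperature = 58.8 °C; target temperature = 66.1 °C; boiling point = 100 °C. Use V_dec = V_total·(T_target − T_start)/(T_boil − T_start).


V_dec = 30.7·(66.1 − 58.8)/(100 − 58.8)

5.4396 L


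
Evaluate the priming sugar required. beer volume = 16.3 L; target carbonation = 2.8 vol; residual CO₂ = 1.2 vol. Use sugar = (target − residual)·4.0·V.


sugar = (2.8 − 1.2)·4.0·16.3

104.3200 g


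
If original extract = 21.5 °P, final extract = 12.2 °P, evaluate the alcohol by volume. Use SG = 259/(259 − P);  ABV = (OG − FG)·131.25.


OG = 259/(259 − 21.5) = 1.0905
FG = 259/(259 − 12.2) = 1.0494
ABV = (1.0905 − 1.0494)·131.25

5.3935 % ABV


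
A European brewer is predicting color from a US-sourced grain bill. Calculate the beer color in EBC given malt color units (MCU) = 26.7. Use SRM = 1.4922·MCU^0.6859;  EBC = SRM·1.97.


SRM = 1.4922·26.7^0.6859 = 14.1994
EBC = 14.1994·1.97

27.9729 EBC


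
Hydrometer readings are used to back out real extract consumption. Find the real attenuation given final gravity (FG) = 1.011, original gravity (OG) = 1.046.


AA = (OG−FG)/(OG−1)·100;  RA = AA·0.8192
AA = (1.046 − 1.011)/(1.046 − 1)·100 = 76.0870
RA = 76.0870·0.8192

62.3304 %


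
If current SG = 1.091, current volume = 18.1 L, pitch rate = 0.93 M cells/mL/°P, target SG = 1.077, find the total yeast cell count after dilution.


V_w = V·((SG_c−1)/(SG_t−1)−1);  °P = 259 − 259/SG_t;  cells = rate·(V+V_w)·°P
V_w = 18.1·((1.091−1)/(1.077−1)−1) = 3.2909
V_final = 18.1 + 3.2909 = 21.3909
°P = 259 − 259/1.077 = 18.5172
cells = 0.93·21.3909·18.5172

368.3723 billion cells


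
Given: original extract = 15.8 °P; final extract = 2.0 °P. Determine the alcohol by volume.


SG = 259/(259 − P);  ABV = (OG − FG)·131.25
OG = 259/(259 − 15.8) = 1.0650
FG = 259/(259 − 2.0) = 1.0078
ABV = (1.0650 − 1.0078)·131.25

7.5055 % ABV


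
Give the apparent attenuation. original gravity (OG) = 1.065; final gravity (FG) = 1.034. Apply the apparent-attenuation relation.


AA = (OG − FG)/(OG − 1) · 100
AA = (1.065 − 1.034)/(1.065 − 1) · 100

47.6923 %


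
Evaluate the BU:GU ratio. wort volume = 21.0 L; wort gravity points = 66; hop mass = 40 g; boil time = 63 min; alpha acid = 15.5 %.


U = 1.65·0.000125^(GP/1000)·(1−e^(−0.04t))/4.15;  IBU = (α/100)·m·U·1000/V;  BU:GU = IBU/GP
U = 1.65·0.000125^(66/1000)·(1−e^(−0.04·63))/4.15 = 0.2020
IBU = (15.5/100)·40·0.2020·1000/21.0 = 59.6451
BU:GU = 59.6451/66

0.9037


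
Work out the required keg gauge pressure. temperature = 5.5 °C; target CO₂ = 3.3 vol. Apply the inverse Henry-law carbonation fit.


psi = vols/(0.01821 + 0.09011·e^(−0.04·T)) − 14.695
psi = 3.3/(0.01821 + 0.09011·e^(−0.04·5.5)) − 14.695

21.7590 psi


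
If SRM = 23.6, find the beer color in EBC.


EBC = SRM · 1.97
EBC = 23.6 · 1.97

46.4920 EBC


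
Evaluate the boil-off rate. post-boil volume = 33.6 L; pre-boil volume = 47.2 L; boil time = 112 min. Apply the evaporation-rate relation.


rate = (V_pre − V_post) / (t_min/60)
rate = (47.2 − 33.6) / (112/60)

7.2857 L/hr


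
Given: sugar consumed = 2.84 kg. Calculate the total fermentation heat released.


Q = m_sugar · 590 kJ/kg
Q = 2.84 · 590

1675.6000 kJ


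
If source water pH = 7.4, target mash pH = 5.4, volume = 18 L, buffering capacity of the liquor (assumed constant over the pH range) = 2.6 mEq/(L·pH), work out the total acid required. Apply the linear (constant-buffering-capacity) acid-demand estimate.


acid = buffering capacity · (pH_source − pH_target) · V
acid = 2.6 · (7.4 − 5.4) · 18

93.6000 mEq


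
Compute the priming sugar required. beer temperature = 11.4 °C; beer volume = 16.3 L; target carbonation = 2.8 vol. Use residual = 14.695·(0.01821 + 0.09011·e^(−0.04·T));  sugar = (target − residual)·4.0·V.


residual = 14.695·(0.01821 + 0.09011·e^(−0.04·11.4)) = 1.1069
sugar = (2.8 − 1.1069)·4.0·16.3

110.3920 g


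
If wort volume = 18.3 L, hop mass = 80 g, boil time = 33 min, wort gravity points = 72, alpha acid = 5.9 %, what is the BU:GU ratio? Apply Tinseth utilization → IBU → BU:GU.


U = 1.65·0.000125^(GP/1000)·(1−e^(−0.04t))/4.15;  IBU = (α/100)·m·U·1000/V;  BU:GU = IBU/GP
U = 1.65·0.000125^(72/1000)·(1−e^(−0.04·33))/4.15 = 0.1526
IBU = (5.9/100)·80·0.1526·1000/18.3 = 39.3485
BU:GU = 39.3485/72

0.5465


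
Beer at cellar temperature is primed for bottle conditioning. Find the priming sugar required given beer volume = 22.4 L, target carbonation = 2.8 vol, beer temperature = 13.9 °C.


residual = 14.695·(0.01821 + 0.09011·e^(−0.04·T));  sugar = (target − residual)·4.0·V
residual = 14.695·(0.01821 + 0.09011·e^(−0.04·13.9)) = 1.0270
sugar = (2.8 − 1.0270)·4.0·22.4

158.8605 g


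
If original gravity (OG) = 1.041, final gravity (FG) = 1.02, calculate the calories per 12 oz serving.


ABW = (OG−FG)·131.25·0.79/FG;  °P = 259 − 259/SG (for OG→OE and FG→AE);  RE = 0.1808·OE + 0.8192·AE;  Cal = (6.9·ABW + 4·(RE−0.1))·FG·3.55
ABW = (1.041 − 1.02)·131.25·0.79/1.02 = 2.1347
OE = 259 − 259/1.041 = 10.2008 °P
AE = 259 − 259/1.02 = 5.0784 °P
RE = 0.1808·10.2008 + 0.8192·5.0784 = 6.0045 °P
Cal = (6.9·2.1347 + 4·(6.0045−0.1))·1.02·3.55

138.8578 kcal


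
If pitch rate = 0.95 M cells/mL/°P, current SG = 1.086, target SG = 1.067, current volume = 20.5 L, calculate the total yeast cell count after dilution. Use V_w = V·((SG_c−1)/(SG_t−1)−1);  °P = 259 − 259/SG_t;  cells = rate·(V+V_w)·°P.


V_w = 20.5·((1.086−1)/(1.067−1)−1) = 5.8134
V_final = 20.5 + 5.8134 = 26.3134
°P = 259 − 259/1.067 = 16.2634
cells = 0.95·26.3134·16.2634

406.5475 billion cells


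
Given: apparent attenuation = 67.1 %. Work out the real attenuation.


RA = AA · 0.8192
RA = 67.1 · 0.8192

54.9683 %


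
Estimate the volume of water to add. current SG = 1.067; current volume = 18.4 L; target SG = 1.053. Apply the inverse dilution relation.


V_water = V·((SG_curr − 1)/(SG_target − 1) − 1)
V_water = 18.4·((1.067 − 1)/(1.053 − 1) − 1)

4.8604 L


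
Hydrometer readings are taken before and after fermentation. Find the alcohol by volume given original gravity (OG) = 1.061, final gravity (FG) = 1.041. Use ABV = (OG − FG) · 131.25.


ABV = (1.061 − 1.041) · 131.25

2.6250 % ABV


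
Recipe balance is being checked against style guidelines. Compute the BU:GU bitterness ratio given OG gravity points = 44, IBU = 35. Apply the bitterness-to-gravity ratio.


BU:GU = IBU / OG_points
BU:GU = 35 / 44

0.7955


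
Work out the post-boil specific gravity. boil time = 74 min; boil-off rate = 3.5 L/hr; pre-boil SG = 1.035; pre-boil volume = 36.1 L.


V_post = V_pre − rate·(t/60);  SG_post = 1 + (SG_pre−1)·V_pre/V_post
V_post = 36.1 − 3.5·(74/60) = 31.7833
SG_post = 1 + (1.035 − 1)·36.1/31.7833

1.0398


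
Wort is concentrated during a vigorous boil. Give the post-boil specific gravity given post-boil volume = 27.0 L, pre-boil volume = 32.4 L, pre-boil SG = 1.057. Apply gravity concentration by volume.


SG_post = 1 + (SG_pre − 1)·V_pre/V_post
pts_pre = (1.057 − 1)·1000 = 57.0000
pts_post = 57.0000·32.4/27.0 = 68.4000
SG_post = 1 + 68.4000/1000

1.0684


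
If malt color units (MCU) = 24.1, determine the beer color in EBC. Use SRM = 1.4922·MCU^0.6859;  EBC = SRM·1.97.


SRM = 1.4922·24.1^0.6859 = 13.2359
EBC = 13.2359·1.97

26.0747 EBC


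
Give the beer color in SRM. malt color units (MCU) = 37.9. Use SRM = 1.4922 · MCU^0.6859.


SRM = 1.4922 · 37.9^0.6859

18.0558 SRM


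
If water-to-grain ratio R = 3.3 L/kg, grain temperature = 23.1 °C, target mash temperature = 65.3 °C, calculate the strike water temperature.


T_strike = (0.41/R)·(T_mash − T_grain) + T_mash
T_strike = (0.41/3.3)·(65.3 − 23.1) + 65.3

70.5430 °C


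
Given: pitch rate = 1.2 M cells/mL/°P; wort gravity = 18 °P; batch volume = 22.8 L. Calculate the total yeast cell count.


cells (billions) = rate · V_L · °P
cells = 1.2 · 22.8 · 18

492.4800 billion cells


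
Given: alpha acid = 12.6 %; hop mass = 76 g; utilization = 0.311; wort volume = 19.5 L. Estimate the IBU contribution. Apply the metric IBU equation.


IBU = (α/100)·mass·U·1000 / V
IBU = (12.6/100)·76·0.311·1000 / 19.5

152.7249 IBU


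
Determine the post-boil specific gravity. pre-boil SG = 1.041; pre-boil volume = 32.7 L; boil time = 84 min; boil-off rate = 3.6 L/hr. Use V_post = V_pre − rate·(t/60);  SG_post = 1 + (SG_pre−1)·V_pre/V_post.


V_post = 32.7 − 3.6·(84/60) = 27.6600
SG_post = 1 + (1.041 − 1)·32.7/27.6600

1.0485


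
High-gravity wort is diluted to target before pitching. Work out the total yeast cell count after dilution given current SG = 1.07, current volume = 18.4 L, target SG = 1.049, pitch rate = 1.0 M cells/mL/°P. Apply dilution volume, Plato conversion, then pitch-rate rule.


V_w = V·((SG_c−1)/(SG_t−1)−1);  °P = 259 − 259/SG_t;  cells = rate·(V+V_w)·°P
V_w = 18.4·((1.07−1)/(1.049−1)−1) = 7.8857
V_final = 18.4 + 7.8857 = 26.2857
°P = 259 − 259/1.049 = 12.0982
cells = 1.0·26.2857·12.0982

318.0095 billion cells


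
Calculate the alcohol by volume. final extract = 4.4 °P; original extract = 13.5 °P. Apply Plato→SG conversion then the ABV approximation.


SG = 259/(259 − P);  ABV = (OG − FG)·131.25
OG = 259/(259 − 13.5) = 1.0550
FG = 259/(259 − 4.4) = 1.0173
ABV = (1.0550 − 1.0173)·131.25

4.9491 % ABV


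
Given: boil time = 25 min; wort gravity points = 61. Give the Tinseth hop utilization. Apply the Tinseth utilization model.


U = 1.65·0.000125^(GP/1000) · (1 − e^(−0.04·t))/4.15
bigness = 1.65·0.000125^(61/1000) = 0.9537
boil_factor = (1 − e^(−0.04·25))/4.15 = 0.1523
U = 0.9537 · 0.1523

0.1453


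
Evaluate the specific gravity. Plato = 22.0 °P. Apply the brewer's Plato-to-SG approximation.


SG = 259/(259 − P)
SG = 259/(259 − 22.0)

1.0928


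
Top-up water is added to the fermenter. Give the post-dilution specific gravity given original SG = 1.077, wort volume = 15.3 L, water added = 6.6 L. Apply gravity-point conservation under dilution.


SG_new = 1 + (SG_old − 1)·V_old/(V_old + V_water)
pts = (1.077 − 1)·1000·15.3/(15.3 + 6.6) = 53.7945
SG_new = 1 + 53.7945/1000

1.0538


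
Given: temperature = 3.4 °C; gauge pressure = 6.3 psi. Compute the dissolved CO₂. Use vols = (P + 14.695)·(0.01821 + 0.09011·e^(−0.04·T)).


vols = (6.3 + 14.695)·(0.01821 + 0.09011·e^(−0.04·3.4))

2.0336 volumes


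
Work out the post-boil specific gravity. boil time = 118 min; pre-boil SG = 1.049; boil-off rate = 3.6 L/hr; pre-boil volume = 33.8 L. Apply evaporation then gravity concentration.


V_post = V_pre − rate·(t/60);  SG_post = 1 + (SG_pre−1)·V_pre/V_post
V_post = 33.8 − 3.6·(118/60) = 26.7200
SG_post = 1 + (1.049 − 1)·33.8/26.7200

1.0620


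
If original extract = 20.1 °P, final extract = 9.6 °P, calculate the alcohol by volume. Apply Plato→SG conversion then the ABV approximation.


SG = 259/(259 − P);  ABV = (OG − FG)·131.25
OG = 259/(259 − 20.1) = 1.0841
FG = 259/(259 − 9.6) = 1.0385
ABV = (1.0841 − 1.0385)·131.25

5.9907 % ABV


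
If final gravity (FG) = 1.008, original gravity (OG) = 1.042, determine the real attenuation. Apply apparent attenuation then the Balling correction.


AA = (OG−FG)/(OG−1)·100;  RA = AA·0.8192
AA = (1.042 − 1.008)/(1.042 − 1)·100 = 80.9524
RA = 80.9524·0.8192

66.3162 %


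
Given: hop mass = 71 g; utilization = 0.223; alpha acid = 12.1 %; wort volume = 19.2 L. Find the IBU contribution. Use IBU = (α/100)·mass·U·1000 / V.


IBU = (12.1/100)·71·0.223·1000 / 19.2

99.7809 IBU


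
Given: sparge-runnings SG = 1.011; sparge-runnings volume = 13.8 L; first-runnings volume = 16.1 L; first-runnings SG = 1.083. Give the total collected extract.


total = Σ (SG_i − 1)·1000·V_i
first = (1.083 − 1)·1000·16.1 = 1336.3000
sparge = (1.011 − 1)·1000·13.8 = 151.8000
total = 1336.3000 + 151.8000

1488.1000 gravity·L


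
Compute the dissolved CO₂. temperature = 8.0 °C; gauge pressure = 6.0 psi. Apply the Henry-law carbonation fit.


vols = (P + 14.695)·(0.01821 + 0.09011·e^(−0.04·T))
vols = (6.0 + 14.695)·(0.01821 + 0.09011·e^(−0.04·8.0))

1.7310 volumes


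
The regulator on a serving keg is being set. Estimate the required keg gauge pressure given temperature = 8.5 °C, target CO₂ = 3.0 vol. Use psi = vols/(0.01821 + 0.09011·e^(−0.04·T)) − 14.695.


psi = 3.0/(0.01821 + 0.09011·e^(−0.04·8.5)) − 14.695

21.7359 psi


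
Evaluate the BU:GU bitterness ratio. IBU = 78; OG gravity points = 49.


BU:GU = IBU / OG_points
BU:GU = 78 / 49

1.5918


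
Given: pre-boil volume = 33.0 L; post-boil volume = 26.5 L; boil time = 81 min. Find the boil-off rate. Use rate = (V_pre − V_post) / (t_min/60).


rate = (33.0 − 26.5) / (81/60)

4.8148 L/hr


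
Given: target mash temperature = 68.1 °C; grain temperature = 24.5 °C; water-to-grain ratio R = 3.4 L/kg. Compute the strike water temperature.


T_strike = (0.41/R)·(T_mash − T_grain) + T_mash
T_strike = (0.41/3.4)·(68.1 − 24.5) + 68.1

73.3576 °C


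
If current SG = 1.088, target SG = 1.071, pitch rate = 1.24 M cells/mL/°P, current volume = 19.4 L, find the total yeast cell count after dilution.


V_w = V·((SG_c−1)/(SG_t−1)−1);  °P = 259 − 259/SG_t;  cells = rate·(V+V_w)·°P
V_w = 19.4·((1.088−1)/(1.071−1)−1) = 4.6451
V_final = 19.4 + 4.6451 = 24.0451
°P = 259 − 259/1.071 = 17.1699
cells = 1.24·24.0451·17.1699

511.9368 billion cells


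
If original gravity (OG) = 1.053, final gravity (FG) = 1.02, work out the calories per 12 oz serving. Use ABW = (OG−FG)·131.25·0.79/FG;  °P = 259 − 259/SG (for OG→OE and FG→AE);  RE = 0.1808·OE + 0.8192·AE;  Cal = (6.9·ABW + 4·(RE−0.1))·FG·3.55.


ABW = (1.053 − 1.02)·131.25·0.79/1.02 = 3.3546
OE = 259 − 259/1.053 = 13.0361 °P
AE = 259 − 259/1.02 = 5.0784 °P
RE = 0.1808·13.0361 + 0.8192·5.0784 = 6.5172 °P
Cal = (6.9·3.3546 + 4·(6.5172−0.1))·1.02·3.55

176.7606 kcal


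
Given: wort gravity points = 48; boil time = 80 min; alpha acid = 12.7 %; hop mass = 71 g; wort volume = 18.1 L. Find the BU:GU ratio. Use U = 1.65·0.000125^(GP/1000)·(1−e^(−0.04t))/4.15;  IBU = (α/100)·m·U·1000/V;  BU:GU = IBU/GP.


U = 1.65·0.000125^(48/1000)·(1−e^(−0.04·80))/4.15 = 0.2478
IBU = (12.7/100)·71·0.2478·1000/18.1 = 123.4233
BU:GU = 123.4233/48

2.5713


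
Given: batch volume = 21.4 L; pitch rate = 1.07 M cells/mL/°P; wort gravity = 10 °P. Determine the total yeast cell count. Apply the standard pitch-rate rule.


cells (billions) = rate · V_L · °P
cells = 1.07 · 21.4 · 10

228.9800 billion cells


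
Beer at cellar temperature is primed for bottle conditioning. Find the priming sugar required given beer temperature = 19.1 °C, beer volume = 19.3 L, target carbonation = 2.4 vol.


residual = 14.695·(0.01821 + 0.09011·e^(−0.04·T));  sugar = (target − residual)·4.0·V
residual = 14.695·(0.01821 + 0.09011·e^(−0.04·19.1)) = 0.8844
sugar = (2.4 − 0.8844)·4.0·19.3

117.0049 g


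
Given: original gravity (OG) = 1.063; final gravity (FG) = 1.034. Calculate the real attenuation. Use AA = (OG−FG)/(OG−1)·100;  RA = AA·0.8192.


AA = (1.063 − 1.034)/(1.063 − 1)·100 = 46.0317
RA = 46.0317·0.8192

37.7092 %


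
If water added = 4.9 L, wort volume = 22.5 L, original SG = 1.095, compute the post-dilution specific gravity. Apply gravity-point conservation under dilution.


SG_new = 1 + (SG_old − 1)·V_old/(V_old + V_water)
pts = (1.095 − 1)·1000·22.5/(22.5 + 4.9) = 78.0109
SG_new = 1 + 78.0109/1000

1.0780


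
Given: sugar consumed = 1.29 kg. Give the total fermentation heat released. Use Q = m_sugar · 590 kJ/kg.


Q = 1.29 · 590

761.1000 kJ


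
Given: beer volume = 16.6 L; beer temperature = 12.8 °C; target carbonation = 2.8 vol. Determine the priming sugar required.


residual = 14.695·(0.01821 + 0.09011·e^(−0.04·T));  sugar = (target − residual)·4.0·V
residual = 14.695·(0.01821 + 0.09011·e^(−0.04·12.8)) = 1.0612
sugar = (2.8 − 1.0612)·4.0·16.6

115.4588 g


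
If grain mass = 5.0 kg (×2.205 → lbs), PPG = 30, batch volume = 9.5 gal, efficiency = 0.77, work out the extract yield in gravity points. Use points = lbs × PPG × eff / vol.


lbs = 5.0 × 2.205 = 11.0250
points = 11.0250 × 30 × 0.77 / 9.5

26.8082 points


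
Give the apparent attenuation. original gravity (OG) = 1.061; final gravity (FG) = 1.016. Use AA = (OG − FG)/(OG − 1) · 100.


AA = (1.061 − 1.016)/(1.061 − 1) · 100

73.7705 %


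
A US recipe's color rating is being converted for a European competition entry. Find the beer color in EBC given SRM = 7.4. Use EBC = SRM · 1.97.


EBC = 7.4 · 1.97

14.5780 EBC


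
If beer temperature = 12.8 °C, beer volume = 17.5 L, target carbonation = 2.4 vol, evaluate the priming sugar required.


residual = 14.695·(0.01821 + 0.09011·e^(−0.04·T));  sugar = (target − residual)·4.0·V
residual = 14.695·(0.01821 + 0.09011·e^(−0.04·12.8)) = 1.0612
sugar = (2.4 − 1.0612)·4.0·17.5

93.7186 g


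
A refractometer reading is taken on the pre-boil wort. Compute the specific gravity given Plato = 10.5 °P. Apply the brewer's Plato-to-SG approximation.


SG = 259/(259 − P)
SG = 259/(259 − 10.5)

1.0423


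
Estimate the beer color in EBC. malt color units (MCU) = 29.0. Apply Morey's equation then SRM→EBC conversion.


SRM = 1.4922·MCU^0.6859;  EBC = SRM·1.97
SRM = 1.4922·29.0^0.6859 = 15.0275
EBC = 15.0275·1.97

29.6041 EBC


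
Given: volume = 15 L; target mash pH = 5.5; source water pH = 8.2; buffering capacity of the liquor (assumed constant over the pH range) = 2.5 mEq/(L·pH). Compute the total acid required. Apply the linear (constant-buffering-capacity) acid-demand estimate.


acid = buffering capacity · (pH_source − pH_target) · V
acid = 2.5 · (8.2 − 5.5) · 15

101.2500 mEq


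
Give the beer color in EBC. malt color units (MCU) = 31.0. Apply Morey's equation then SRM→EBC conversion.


SRM = 1.4922·MCU^0.6859;  EBC = SRM·1.97
SRM = 1.4922·31.0^0.6859 = 15.7308
EBC = 15.7308·1.97

30.9898 EBC
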